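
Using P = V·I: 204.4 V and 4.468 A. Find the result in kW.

204.4 × 4.468 = 913.2592 W

0.9132592 kW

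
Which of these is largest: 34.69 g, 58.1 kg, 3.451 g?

34.69 g = 34.69 g
58.1 kg = 58100 g
3.451 g = 3.451 g

58.1 kg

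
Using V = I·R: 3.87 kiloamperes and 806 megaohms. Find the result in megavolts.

3119220 megavolts

3.87e3 × 806e6 = 3119.22e9 V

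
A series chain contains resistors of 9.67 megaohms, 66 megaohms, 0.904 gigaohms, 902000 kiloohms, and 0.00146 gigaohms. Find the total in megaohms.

In megaohms:
  9.67 megaohms → 9.67
  66 megaohms → 66
  0.904 gigaohms = 0.904e3 megaohms = 904
  902000 kiloohms = 902000e-3 megaohms = 902
  0.00146 gigaohms = 0.00146e3 megaohms = 1.46
Sum: 9.67 + 66 + 904 + 902 + 1.46 = 1883.13

1883.13 megaohms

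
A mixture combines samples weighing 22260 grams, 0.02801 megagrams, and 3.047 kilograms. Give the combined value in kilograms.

In kilograms:
  22260 grams = 22260 × 10^-3 kilograms = 22.26
  0.02801 megagrams = 0.02801 × 10^3 kilograms = 28.01
  3.047 kilograms → 3.047
Sum: 22.26 + 28.01 + 3.047 = 53.317

53.317 kilograms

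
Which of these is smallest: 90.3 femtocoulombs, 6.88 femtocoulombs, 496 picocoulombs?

6.88 femtocoulombs

90.3 femtocoulombs = 0.0000000000000903 coulombs
6.88 femtocoulombs = 0.00000000000000688 coulombs
496 picocoulombs = 0.000000000496 coulombs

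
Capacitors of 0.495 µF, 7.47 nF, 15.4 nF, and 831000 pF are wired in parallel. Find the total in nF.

1348.87 nF

In nF:
  0.495 µF = 0.495 × 10^3 nF = 495
  7.47 nF → 7.47
  15.4 nF → 15.4
  831000 pF = 831000 × 10^-3 nF = 831
Sum: 495 + 7.47 + 15.4 + 831 = 1348.87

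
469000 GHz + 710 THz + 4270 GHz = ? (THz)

In THz:
  469000 GHz = 469000e-3 THz = 469
  710 THz → 710
  4270 GHz = 4270e-3 THz = 4.27
Sum: 469 + 710 + 4.27 = 1183.27

1183.27 THz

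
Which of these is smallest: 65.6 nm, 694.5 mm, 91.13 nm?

65.6 nm

65.6 nm = 0.0000000656 m
694.5 mm = 0.6945 m
91.13 nm = 0.00000009113 m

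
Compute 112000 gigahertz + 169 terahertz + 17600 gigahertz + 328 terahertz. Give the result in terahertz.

626.6 terahertz

In terahertz:
  112000 gigahertz = 112000 × 10⁻³ terahertz = 112
  169 terahertz → 169
  17600 gigahertz = 17600 × 10⁻³ terahertz = 17.6
  328 terahertz → 328
Sum: 112 + 169 + 17.6 + 328 = 626.6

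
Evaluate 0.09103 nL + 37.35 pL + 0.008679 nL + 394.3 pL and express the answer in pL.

In pL:
  0.09103 nL = 0.09103e3 pL = 91.03
  37.35 pL → 37.35
  0.008679 nL = 0.008679e3 pL = 8.679
  394.3 pL → 394.3
Sum: 91.03 + 37.35 + 8.679 + 394.3 = 531.359

531.359 pL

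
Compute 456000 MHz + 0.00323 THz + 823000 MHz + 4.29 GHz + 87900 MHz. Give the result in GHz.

In GHz:
  456000 MHz = 456000e-3 GHz = 456
  0.00323 THz = 0.00323e3 GHz = 3.23
  823000 MHz = 823000e-3 GHz = 823
  4.29 GHz → 4.29
  87900 MHz = 87900e-3 GHz = 87.9
Sum: 456 + 3.23 + 823 + 4.29 + 87.9 = 1374.42

1374.42 GHz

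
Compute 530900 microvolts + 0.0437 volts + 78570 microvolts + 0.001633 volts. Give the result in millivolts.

In millivolts:
  530900 microvolts = 530900 × 10⁻³ millivolts = 530.9
  0.0437 volts = 0.0437 × 10³ millivolts = 43.7
  78570 microvolts = 78570 × 10⁻³ millivolts = 78.57
  0.001633 volts = 0.001633 × 10³ millivolts = 1.633
Sum: 530.9 + 43.7 + 78.57 + 1.633 = 654.803

654.803 millivolts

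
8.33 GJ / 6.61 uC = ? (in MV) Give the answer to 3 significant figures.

(8.33 × 10⁹) / (6.61 × 10⁻⁶) = 1.2602 × 10¹⁵ V

1260000000 MV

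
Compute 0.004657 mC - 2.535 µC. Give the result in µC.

In µC:
  0.004657 mC = 0.004657e3 µC = 4.657
  2.535 µC → 2.535
Difference: 4.657 - 2.535 = 2.122

2.122 µC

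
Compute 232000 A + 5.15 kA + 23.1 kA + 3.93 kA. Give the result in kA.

In kA:
  232000 A = 232000e-3 kA = 232
  5.15 kA → 5.15
  23.1 kA → 23.1
  3.93 kA → 3.93
Sum: 232 + 5.15 + 23.1 + 3.93 = 264.18

264.18 kA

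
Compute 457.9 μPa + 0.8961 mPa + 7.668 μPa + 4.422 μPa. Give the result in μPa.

1366.09 μPa

In μPa:
  457.9 μPa → 457.9
  0.8961 mPa = 0.8961 × 10³ μPa = 896.1
  7.668 μPa → 7.668
  4.422 μPa → 4.422
Sum: 457.9 + 896.1 + 7.668 + 4.422 = 1366.09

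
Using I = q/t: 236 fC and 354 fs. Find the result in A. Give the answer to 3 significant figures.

0.667 A

(236 × 10⁻¹⁵) / (354 × 10⁻¹⁵) = 0.66667 A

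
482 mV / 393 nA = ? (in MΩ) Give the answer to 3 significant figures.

1.23 MΩ

(482 × 10^-3) / (393 × 10^-9) = 1.2265 × 10^6 Ω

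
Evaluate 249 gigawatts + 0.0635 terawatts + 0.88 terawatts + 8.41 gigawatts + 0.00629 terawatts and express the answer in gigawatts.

In gigawatts:
  249 gigawatts → 249
  0.0635 terawatts = 0.0635 × 10³ gigawatts = 63.5
  0.88 terawatts = 0.88 × 10³ gigawatts = 880
  8.41 gigawatts → 8.41
  0.00629 terawatts = 0.00629 × 10³ gigawatts = 6.29
Sum: 249 + 63.5 + 880 + 8.41 + 6.29 = 1207.2

1207.2 gigawatts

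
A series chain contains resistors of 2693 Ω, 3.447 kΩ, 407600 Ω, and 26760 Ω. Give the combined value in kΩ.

In kΩ:
  2693 Ω = 2693 × 10^-3 kΩ = 2.693
  3.447 kΩ → 3.447
  407600 Ω = 407600 × 10^-3 kΩ = 407.6
  26760 Ω = 26760 × 10^-3 kΩ = 26.76
Sum: 2.693 + 3.447 + 407.6 + 26.76 = 440.5

440.5 kΩ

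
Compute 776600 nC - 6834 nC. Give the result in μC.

769.766 μC

In μC:
  776600 nC = 776600e-3 μC = 776.6
  6834 nC = 6834e-3 μC = 6.834
Difference: 776.6 - 6.834 = 769.766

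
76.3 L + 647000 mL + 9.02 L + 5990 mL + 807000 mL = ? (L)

1545.31 L

In L:
  76.3 L → 76.3
  647000 mL = 647000 × 10⁻³ L = 647
  9.02 L → 9.02
  5990 mL = 5990 × 10⁻³ L = 5.99
  807000 mL = 807000 × 10⁻³ L = 807
Sum: 76.3 + 647 + 9.02 + 5.99 + 807 = 1545.31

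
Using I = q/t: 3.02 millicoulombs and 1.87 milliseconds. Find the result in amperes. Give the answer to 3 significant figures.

(3.02 × 10⁻³) / (1.87 × 10⁻³) = 1.615 A

1.61 amperes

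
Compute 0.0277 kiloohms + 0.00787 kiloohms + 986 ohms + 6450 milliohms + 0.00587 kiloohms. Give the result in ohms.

1033.89 ohms

In ohms:
  0.0277 kiloohms = 0.0277e3 ohms = 27.7
  0.00787 kiloohms = 0.00787e3 ohms = 7.87
  986 ohms → 986
  6450 milliohms = 6450e-3 ohms = 6.45
  0.00587 kiloohms = 0.00587e3 ohms = 5.87
Sum: 27.7 + 7.87 + 986 + 6.45 + 5.87 = 1033.89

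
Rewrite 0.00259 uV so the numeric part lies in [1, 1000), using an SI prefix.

= 2.59 × 10⁻⁹ V; 10⁻⁹ is nano.

2.59 nV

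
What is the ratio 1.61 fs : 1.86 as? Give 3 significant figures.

866

(1.61e-15) / (1.86e-18) = 0.8656e3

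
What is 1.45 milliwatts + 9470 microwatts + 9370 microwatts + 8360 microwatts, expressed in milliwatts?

In milliwatts:
  1.45 milliwatts → 1.45
  9470 microwatts = 9470 × 10^-3 milliwatts = 9.47
  9370 microwatts = 9370 × 10^-3 milliwatts = 9.37
  8360 microwatts = 8360 × 10^-3 milliwatts = 8.36
Sum: 1.45 + 9.47 + 9.37 + 8.36 = 28.65

28.65 milliwatts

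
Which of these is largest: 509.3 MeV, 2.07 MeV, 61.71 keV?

509.3 MeV

509.3 MeV = 509300000 eV
2.07 MeV = 2070000 eV
61.71 keV = 61710 eV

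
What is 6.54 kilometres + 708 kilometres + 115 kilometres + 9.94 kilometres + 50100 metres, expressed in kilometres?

In kilometres:
  6.54 kilometres → 6.54
  708 kilometres → 708
  115 kilometres → 115
  9.94 kilometres → 9.94
  50100 metres = 50100 × 10⁻³ kilometres = 50.1
Sum: 6.54 + 708 + 115 + 9.94 + 50.1 = 889.58

889.58 kilometres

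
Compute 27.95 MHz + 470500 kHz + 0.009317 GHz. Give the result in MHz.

In MHz:
  27.95 MHz → 27.95
  470500 kHz = 470500 × 10^-3 MHz = 470.5
  0.009317 GHz = 0.009317 × 10^3 MHz = 9.317
Sum: 27.95 + 470.5 + 9.317 = 507.767

507.767 MHz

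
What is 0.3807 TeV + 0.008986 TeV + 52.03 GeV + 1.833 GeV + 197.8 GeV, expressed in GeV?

641.349 GeV

In GeV:
  0.3807 TeV = 0.3807 × 10³ GeV = 380.7
  0.008986 TeV = 0.008986 × 10³ GeV = 8.986
  52.03 GeV → 52.03
  1.833 GeV → 1.833
  197.8 GeV → 197.8
Sum: 380.7 + 8.986 + 52.03 + 1.833 + 197.8 = 641.349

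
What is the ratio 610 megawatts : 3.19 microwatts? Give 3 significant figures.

191000000000000

(610e6) / (3.19e-6) = 191.2e12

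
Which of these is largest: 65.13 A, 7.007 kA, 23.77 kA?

65.13 A = 65.13 A
7.007 kA = 7007 A
23.77 kA = 23770 A

23.77 kA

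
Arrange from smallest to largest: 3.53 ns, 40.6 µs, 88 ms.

3.53 ns < 40.6 µs < 88 ms

3.53 ns = 0.00000000353 s
40.6 µs = 0.0000406 s
88 ms = 0.088 s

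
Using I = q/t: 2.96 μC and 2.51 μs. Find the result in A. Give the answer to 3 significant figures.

1.18 A

(2.96 × 10^-6) / (2.51 × 10^-6) = 1.1793 A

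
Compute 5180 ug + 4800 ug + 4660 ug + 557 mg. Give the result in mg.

In mg:
  5180 ug = 5180 × 10⁻³ mg = 5.18
  4800 ug = 4800 × 10⁻³ mg = 4.8
  4660 ug = 4660 × 10⁻³ mg = 4.66
  557 mg → 557
Sum: 5.18 + 4.8 + 4.66 + 557 = 571.64

571.64 mg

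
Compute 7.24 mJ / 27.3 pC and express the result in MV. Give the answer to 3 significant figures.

(7.24e-3) / (27.3e-12) = 0.2652e9 V

265 MV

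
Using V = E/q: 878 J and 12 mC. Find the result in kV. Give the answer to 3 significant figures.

(878) / (12 × 10⁻³) = 73.167 × 10³ V

73.2 kV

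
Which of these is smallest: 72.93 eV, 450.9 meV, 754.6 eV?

72.93 eV = 72.93 eV
450.9 meV = 0.4509 eV
754.6 eV = 754.6 eV

450.9 meV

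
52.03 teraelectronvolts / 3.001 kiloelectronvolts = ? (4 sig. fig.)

17340000000

(52.03 × 10¹²) / (3.001 × 10³) = 17.338 × 10⁹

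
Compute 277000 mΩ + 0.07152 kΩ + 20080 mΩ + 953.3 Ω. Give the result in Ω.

In Ω:
  277000 mΩ = 277000 × 10⁻³ Ω = 277
  0.07152 kΩ = 0.07152 × 10³ Ω = 71.52
  20080 mΩ = 20080 × 10⁻³ Ω = 20.08
  953.3 Ω → 953.3
Sum: 277 + 71.52 + 20.08 + 953.3 = 1321.9

1321.9 Ω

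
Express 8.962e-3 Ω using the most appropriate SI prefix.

= 8.962e-3 Ω; 1e-3 is milli.

8.962 mΩ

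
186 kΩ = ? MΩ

kilo = 1e3, mega = 1e6; factor is 1e-3.
186 × 1e-3 = 0.186

0.186 MΩ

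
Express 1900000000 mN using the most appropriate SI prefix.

1.9 MN

= 1.9 × 10^6 N; 10^6 is mega.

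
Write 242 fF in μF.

0.000000242 μF

femto = 10⁻¹⁵, micro = 10⁻⁶; factor is 10⁻⁹.
242 × 10⁻⁹ = 0.000000242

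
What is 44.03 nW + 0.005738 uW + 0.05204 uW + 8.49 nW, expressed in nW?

In nW:
  44.03 nW → 44.03
  0.005738 uW = 0.005738 × 10³ nW = 5.738
  0.05204 uW = 0.05204 × 10³ nW = 52.04
  8.49 nW → 8.49
Sum: 44.03 + 5.738 + 52.04 + 8.49 = 110.298

110.298 nW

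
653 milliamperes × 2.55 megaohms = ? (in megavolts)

1.66515 megavolts

653 × 10⁻³ × 2.55 × 10⁶ = 1665.15 × 10³ V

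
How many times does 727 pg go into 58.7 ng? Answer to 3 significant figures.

80.7

(58.7 × 10^-9) / (727 × 10^-12) = 0.08074 × 10^3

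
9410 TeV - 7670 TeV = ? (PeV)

In PeV:
  9410 TeV = 9410 × 10^-3 PeV = 9.41
  7670 TeV = 7670 × 10^-3 PeV = 7.67
Difference: 9.41 - 7.67 = 1.74

1.74 PeV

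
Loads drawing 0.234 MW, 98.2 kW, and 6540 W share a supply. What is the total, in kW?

338.74 kW

In kW:
  0.234 MW = 0.234 × 10³ kW = 234
  98.2 kW → 98.2
  6540 W = 6540 × 10⁻³ kW = 6.54
Sum: 234 + 98.2 + 6.54 = 338.74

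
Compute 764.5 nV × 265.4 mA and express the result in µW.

0.2028983 µW

764.5e-9 × 265.4e-3 = 202898.3e-12 W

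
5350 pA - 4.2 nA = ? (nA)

1.15 nA

In nA:
  5350 pA = 5350e-3 nA = 5.35
  4.2 nA → 4.2
Difference: 5.35 - 4.2 = 1.15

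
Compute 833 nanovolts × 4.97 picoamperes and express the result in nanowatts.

833 × 10⁻⁹ × 4.97 × 10⁻¹² = 4140.01 × 10⁻²¹ W

0.00000000414001 nanowatts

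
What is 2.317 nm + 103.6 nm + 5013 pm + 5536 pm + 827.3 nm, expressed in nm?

943.766 nm

In nm:
  2.317 nm → 2.317
  103.6 nm → 103.6
  5013 pm = 5013e-3 nm = 5.013
  5536 pm = 5536e-3 nm = 5.536
  827.3 nm → 827.3
Sum: 2.317 + 103.6 + 5.013 + 5.536 + 827.3 = 943.766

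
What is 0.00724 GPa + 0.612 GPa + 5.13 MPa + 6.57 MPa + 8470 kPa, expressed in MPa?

639.41 MPa

In MPa:
  0.00724 GPa = 0.00724 × 10³ MPa = 7.24
  0.612 GPa = 0.612 × 10³ MPa = 612
  5.13 MPa → 5.13
  6.57 MPa → 6.57
  8470 kPa = 8470 × 10⁻³ MPa = 8.47
Sum: 7.24 + 612 + 5.13 + 6.57 + 8.47 = 639.41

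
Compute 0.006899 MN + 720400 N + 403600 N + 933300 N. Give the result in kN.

In kN:
  0.006899 MN = 0.006899 × 10^3 kN = 6.899
  720400 N = 720400 × 10^-3 kN = 720.4
  403600 N = 403600 × 10^-3 kN = 403.6
  933300 N = 933300 × 10^-3 kN = 933.3
Sum: 6.899 + 720.4 + 403.6 + 933.3 = 2064.199

2064.199 kN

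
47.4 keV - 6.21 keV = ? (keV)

In keV:
  47.4 keV → 47.4
  6.21 keV → 6.21
Difference: 47.4 - 6.21 = 41.19

41.19 keV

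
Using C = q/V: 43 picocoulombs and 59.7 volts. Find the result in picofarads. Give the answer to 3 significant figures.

0.720 picofarads

(43e-12) / (59.7) = 0.72027e-12 F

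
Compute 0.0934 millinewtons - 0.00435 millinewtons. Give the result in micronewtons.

In micronewtons:
  0.0934 millinewtons = 0.0934 × 10³ micronewtons = 93.4
  0.00435 millinewtons = 0.00435 × 10³ micronewtons = 4.35
Difference: 93.4 - 4.35 = 89.05

89.05 micronewtons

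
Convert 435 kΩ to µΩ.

435000000000 µΩ

kilo = 10^3, micro = 10^-6; factor is 10^9.
435 × 10^9 = 435000000000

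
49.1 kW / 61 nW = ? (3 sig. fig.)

(49.1 × 10³) / (61 × 10⁻⁹) = 0.8049 × 10¹²

805000000000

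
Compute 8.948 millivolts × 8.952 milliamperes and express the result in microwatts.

80.102496 microwatts

8.948 × 10⁻³ × 8.952 × 10⁻³ = 80.102496 × 10⁻⁶ W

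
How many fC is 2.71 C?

(no prefix) = 10^0, femto = 10^-15; factor is 10^15.
2.71 × 10^15 = 2710000000000000

2710000000000000 fC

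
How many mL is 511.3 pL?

pico = 10^-12, milli = 10^-3; factor is 10^-9.
511.3 × 10^-9 = 0.0000005113

0.0000005113 mL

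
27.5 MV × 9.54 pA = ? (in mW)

27.5 × 10^6 × 9.54 × 10^-12 = 262.35 × 10^-6 W

0.26235 mW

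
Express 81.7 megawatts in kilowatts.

mega = 10⁶, kilo = 10³; factor is 10³.
81.7 × 10³ = 81700

81700 kilowatts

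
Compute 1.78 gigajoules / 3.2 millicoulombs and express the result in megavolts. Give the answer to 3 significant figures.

(1.78 × 10^9) / (3.2 × 10^-3) = 0.55625 × 10^12 V

556000 megavolts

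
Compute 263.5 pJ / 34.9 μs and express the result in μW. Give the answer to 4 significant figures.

(263.5 × 10⁻¹²) / (34.9 × 10⁻⁶) = 7.55014 × 10⁻⁶ W

7.550 μW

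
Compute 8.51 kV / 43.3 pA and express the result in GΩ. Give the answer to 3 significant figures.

(8.51e3) / (43.3e-12) = 0.19654e15 Ω

197000 GΩ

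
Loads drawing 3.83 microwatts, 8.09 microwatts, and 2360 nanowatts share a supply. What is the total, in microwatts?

In microwatts:
  3.83 microwatts → 3.83
  8.09 microwatts → 8.09
  2360 nanowatts = 2360e-3 microwatts = 2.36
Sum: 3.83 + 8.09 + 2.36 = 14.28

14.28 microwatts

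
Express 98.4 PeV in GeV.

peta = 10¹⁵, giga = 10⁹; factor is 10⁶.
98.4 × 10⁶ = 98400000

98400000 GeV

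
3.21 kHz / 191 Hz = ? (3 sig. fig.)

16.8

(3.21 × 10³) / (191) = 0.01681 × 10³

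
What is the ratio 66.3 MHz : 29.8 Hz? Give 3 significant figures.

2220000

(66.3 × 10^6) / (29.8) = 2.225 × 10^6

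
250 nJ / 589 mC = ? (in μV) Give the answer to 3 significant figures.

0.424 μV

(250 × 10^-9) / (589 × 10^-3) = 0.42445 × 10^-6 V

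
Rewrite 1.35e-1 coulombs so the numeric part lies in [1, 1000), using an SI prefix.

135 millicoulombs

= 135e-3 coulombs; 1e-3 is milli.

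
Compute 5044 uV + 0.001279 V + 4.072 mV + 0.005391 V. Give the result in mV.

In mV:
  5044 uV = 5044 × 10⁻³ mV = 5.044
  0.001279 V = 0.001279 × 10³ mV = 1.279
  4.072 mV → 4.072
  0.005391 V = 0.005391 × 10³ mV = 5.391
Sum: 5.044 + 1.279 + 4.072 + 5.391 = 15.786

15.786 mV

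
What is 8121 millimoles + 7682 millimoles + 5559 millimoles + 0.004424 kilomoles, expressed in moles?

In moles:
  8121 millimoles = 8121e-3 moles = 8.121
  7682 millimoles = 7682e-3 moles = 7.682
  5559 millimoles = 5559e-3 moles = 5.559
  0.004424 kilomoles = 0.004424e3 moles = 4.424
Sum: 8.121 + 7.682 + 5.559 + 4.424 = 25.786

25.786 moles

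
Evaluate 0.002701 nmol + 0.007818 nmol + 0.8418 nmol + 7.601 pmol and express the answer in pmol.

In pmol:
  0.002701 nmol = 0.002701 × 10^3 pmol = 2.701
  0.007818 nmol = 0.007818 × 10^3 pmol = 7.818
  0.8418 nmol = 0.8418 × 10^3 pmol = 841.8
  7.601 pmol → 7.601
Sum: 2.701 + 7.818 + 841.8 + 7.601 = 859.92

859.92 pmol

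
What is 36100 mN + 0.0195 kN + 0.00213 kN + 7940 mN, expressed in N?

65.67 N

In N:
  36100 mN = 36100 × 10⁻³ N = 36.1
  0.0195 kN = 0.0195 × 10³ N = 19.5
  0.00213 kN = 0.00213 × 10³ N = 2.13
  7940 mN = 7940 × 10⁻³ N = 7.94
Sum: 36.1 + 19.5 + 2.13 + 7.94 = 65.67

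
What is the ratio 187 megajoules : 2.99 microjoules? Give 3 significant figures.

62500000000000

(187 × 10⁶) / (2.99 × 10⁻⁶) = 62.54 × 10¹²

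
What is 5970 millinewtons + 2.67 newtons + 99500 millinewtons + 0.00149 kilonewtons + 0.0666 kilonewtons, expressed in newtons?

176.23 newtons

In newtons:
  5970 millinewtons = 5970e-3 newtons = 5.97
  2.67 newtons → 2.67
  99500 millinewtons = 99500e-3 newtons = 99.5
  0.00149 kilonewtons = 0.00149e3 newtons = 1.49
  0.0666 kilonewtons = 0.0666e3 newtons = 66.6
Sum: 5.97 + 2.67 + 99.5 + 1.49 + 66.6 = 176.23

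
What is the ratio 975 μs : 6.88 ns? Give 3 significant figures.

142000

(975 × 10^-6) / (6.88 × 10^-9) = 141.7 × 10^3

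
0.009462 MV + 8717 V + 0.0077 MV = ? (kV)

25.879 kV

In kV:
  0.009462 MV = 0.009462e3 kV = 9.462
  8717 V = 8717e-3 kV = 8.717
  0.0077 MV = 0.0077e3 kV = 7.7
Sum: 9.462 + 8.717 + 7.7 = 25.879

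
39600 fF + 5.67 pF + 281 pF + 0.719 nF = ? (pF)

In pF:
  39600 fF = 39600e-3 pF = 39.6
  5.67 pF → 5.67
  281 pF → 281
  0.719 nF = 0.719e3 pF = 719
Sum: 39.6 + 5.67 + 281 + 719 = 1045.27

1045.27 pF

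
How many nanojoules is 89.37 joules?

(no prefix) = 10⁰, nano = 10⁻⁹; factor is 10⁹.
89.37 × 10⁹ = 89370000000

89370000000 nanojoules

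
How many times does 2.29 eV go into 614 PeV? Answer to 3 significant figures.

(614e15) / (2.29) = 268.1e15

268000000000000000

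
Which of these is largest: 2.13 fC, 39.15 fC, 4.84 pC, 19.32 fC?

2.13 fC = 0.00000000000000213 C
39.15 fC = 0.00000000000003915 C
4.84 pC = 0.00000000000484 C
19.32 fC = 0.00000000000001932 C

4.84 pC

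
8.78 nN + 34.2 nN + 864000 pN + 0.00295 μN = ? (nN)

In nN:
  8.78 nN → 8.78
  34.2 nN → 34.2
  864000 pN = 864000e-3 nN = 864
  0.00295 μN = 0.00295e3 nN = 2.95
Sum: 8.78 + 34.2 + 864 + 2.95 = 909.93

909.93 nN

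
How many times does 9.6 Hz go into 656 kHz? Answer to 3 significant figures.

(656e3) / (9.6) = 68.33e3

68300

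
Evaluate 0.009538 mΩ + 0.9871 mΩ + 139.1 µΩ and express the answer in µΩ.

In µΩ:
  0.009538 mΩ = 0.009538 × 10^3 µΩ = 9.538
  0.9871 mΩ = 0.9871 × 10^3 µΩ = 987.1
  139.1 µΩ → 139.1
Sum: 9.538 + 987.1 + 139.1 = 1135.738

1135.738 µΩ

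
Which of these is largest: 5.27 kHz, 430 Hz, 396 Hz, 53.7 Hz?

5.27 kHz = 5270 Hz
430 Hz = 430 Hz
396 Hz = 396 Hz
53.7 Hz = 53.7 Hz

5.27 kHz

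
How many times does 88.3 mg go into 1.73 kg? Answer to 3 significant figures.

(1.73 × 10^3) / (88.3 × 10^-3) = 0.01959 × 10^6

19600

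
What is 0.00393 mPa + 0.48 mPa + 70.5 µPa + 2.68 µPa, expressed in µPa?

In µPa:
  0.00393 mPa = 0.00393 × 10^3 µPa = 3.93
  0.48 mPa = 0.48 × 10^3 µPa = 480
  70.5 µPa → 70.5
  2.68 µPa → 2.68
Sum: 3.93 + 480 + 70.5 + 2.68 = 557.11

557.11 µPa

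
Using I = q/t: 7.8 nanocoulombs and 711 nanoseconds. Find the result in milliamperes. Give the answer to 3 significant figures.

(7.8 × 10^-9) / (711 × 10^-9) = 0.01097 A

11.0 milliamperes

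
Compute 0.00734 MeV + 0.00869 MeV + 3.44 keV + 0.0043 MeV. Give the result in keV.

23.77 keV

In keV:
  0.00734 MeV = 0.00734 × 10³ keV = 7.34
  0.00869 MeV = 0.00869 × 10³ keV = 8.69
  3.44 keV → 3.44
  0.0043 MeV = 0.0043 × 10³ keV = 4.3
Sum: 7.34 + 8.69 + 3.44 + 4.3 = 23.77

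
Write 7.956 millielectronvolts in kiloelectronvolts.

milli = 10⁻³, kilo = 10³; factor is 10⁻⁶.
7.956 × 10⁻⁶ = 0.000007956

0.000007956 kiloelectronvolts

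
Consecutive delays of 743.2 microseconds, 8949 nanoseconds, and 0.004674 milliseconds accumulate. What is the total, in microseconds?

756.823 microseconds

In microseconds:
  743.2 microseconds → 743.2
  8949 nanoseconds = 8949 × 10^-3 microseconds = 8.949
  0.004674 milliseconds = 0.004674 × 10^3 microseconds = 4.674
Sum: 743.2 + 8.949 + 4.674 = 756.823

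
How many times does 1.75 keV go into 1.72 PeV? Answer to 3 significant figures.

(1.72 × 10¹⁵) / (1.75 × 10³) = 0.9829 × 10¹²

983000000000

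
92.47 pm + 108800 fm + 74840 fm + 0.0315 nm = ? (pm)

307.61 pm

In pm:
  92.47 pm → 92.47
  108800 fm = 108800e-3 pm = 108.8
  74840 fm = 74840e-3 pm = 74.84
  0.0315 nm = 0.0315e3 pm = 31.5
Sum: 92.47 + 108.8 + 74.84 + 31.5 = 307.61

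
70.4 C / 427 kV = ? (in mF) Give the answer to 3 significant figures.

0.165 mF

(70.4) / (427 × 10^3) = 0.16487 × 10^-3 F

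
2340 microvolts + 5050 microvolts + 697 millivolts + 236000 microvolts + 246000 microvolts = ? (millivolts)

In millivolts:
  2340 microvolts = 2340 × 10⁻³ millivolts = 2.34
  5050 microvolts = 5050 × 10⁻³ millivolts = 5.05
  697 millivolts → 697
  236000 microvolts = 236000 × 10⁻³ millivolts = 236
  246000 microvolts = 246000 × 10⁻³ millivolts = 246
Sum: 2.34 + 5.05 + 697 + 236 + 246 = 1186.39

1186.39 millivolts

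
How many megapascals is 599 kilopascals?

0.599 megapascals

kilo = 10^3, mega = 10^6; factor is 10^-3.
599 × 10^-3 = 0.599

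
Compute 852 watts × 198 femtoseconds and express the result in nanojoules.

0.168696 nanojoules

852 × 198 × 10⁻¹⁵ = 168696 × 10⁻¹⁵ J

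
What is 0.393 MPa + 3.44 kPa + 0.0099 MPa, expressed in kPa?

406.34 kPa

In kPa:
  0.393 MPa = 0.393 × 10³ kPa = 393
  3.44 kPa → 3.44
  0.0099 MPa = 0.0099 × 10³ kPa = 9.9
Sum: 393 + 3.44 + 9.9 = 406.34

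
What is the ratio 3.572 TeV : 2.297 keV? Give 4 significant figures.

(3.572 × 10^12) / (2.297 × 10^3) = 1.5551 × 10^9

1555000000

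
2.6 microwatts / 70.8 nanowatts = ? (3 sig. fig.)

36.7

(2.6 × 10⁻⁶) / (70.8 × 10⁻⁹) = 0.03672 × 10³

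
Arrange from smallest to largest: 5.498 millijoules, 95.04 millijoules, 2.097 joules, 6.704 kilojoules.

5.498 millijoules < 95.04 millijoules < 2.097 joules < 6.704 kilojoules

5.498 millijoules = 0.005498 joules
95.04 millijoules = 0.09504 joules
2.097 joules = 2.097 joules
6.704 kilojoules = 6704 joules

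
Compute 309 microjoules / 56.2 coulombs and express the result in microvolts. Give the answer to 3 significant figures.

5.50 microvolts

(309e-6) / (56.2) = 5.4982e-6 V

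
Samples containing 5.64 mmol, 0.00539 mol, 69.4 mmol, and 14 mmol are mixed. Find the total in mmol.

In mmol:
  5.64 mmol → 5.64
  0.00539 mol = 0.00539 × 10³ mmol = 5.39
  69.4 mmol → 69.4
  14 mmol → 14
Sum: 5.64 + 5.39 + 69.4 + 14 = 94.43

94.43 mmol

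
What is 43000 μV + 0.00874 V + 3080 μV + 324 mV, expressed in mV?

378.82 mV

In mV:
  43000 μV = 43000 × 10⁻³ mV = 43
  0.00874 V = 0.00874 × 10³ mV = 8.74
  3080 μV = 3080 × 10⁻³ mV = 3.08
  324 mV → 324
Sum: 43 + 8.74 + 3.08 + 324 = 378.82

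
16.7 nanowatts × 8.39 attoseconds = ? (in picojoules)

16.7 × 10⁻⁹ × 8.39 × 10⁻¹⁸ = 140.113 × 10⁻²⁷ J

0.000000000000140113 picojoules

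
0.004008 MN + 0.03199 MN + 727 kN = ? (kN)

762.998 kN

In kN:
  0.004008 MN = 0.004008 × 10³ kN = 4.008
  0.03199 MN = 0.03199 × 10³ kN = 31.99
  727 kN → 727
Sum: 4.008 + 31.99 + 727 = 762.998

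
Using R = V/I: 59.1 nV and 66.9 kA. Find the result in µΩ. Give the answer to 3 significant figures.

(59.1 × 10^-9) / (66.9 × 10^3) = 0.88341 × 10^-12 Ω

0.000000883 µΩ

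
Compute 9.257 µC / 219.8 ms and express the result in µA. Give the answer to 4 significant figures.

(9.257 × 10⁻⁶) / (219.8 × 10⁻³) = 0.0421156 × 10⁻³ A

42.12 µA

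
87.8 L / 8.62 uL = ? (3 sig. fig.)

(87.8) / (8.62 × 10⁻⁶) = 10.19 × 10⁶

10200000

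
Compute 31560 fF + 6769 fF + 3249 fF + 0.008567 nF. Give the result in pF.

In pF:
  31560 fF = 31560 × 10^-3 pF = 31.56
  6769 fF = 6769 × 10^-3 pF = 6.769
  3249 fF = 3249 × 10^-3 pF = 3.249
  0.008567 nF = 0.008567 × 10^3 pF = 8.567
Sum: 31.56 + 6.769 + 3.249 + 8.567 = 50.145

50.145 pF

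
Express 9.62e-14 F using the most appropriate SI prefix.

96.2 fF

= 96.2e-15 F; 1e-15 is femto.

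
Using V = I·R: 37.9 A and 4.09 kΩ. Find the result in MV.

37.9 × 4.09e3 = 155.011e3 V

0.155011 MV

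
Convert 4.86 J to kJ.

0.00486 kJ

(no prefix) = 10^0, kilo = 10^3; factor is 10^-3.
4.86 × 10^-3 = 0.00486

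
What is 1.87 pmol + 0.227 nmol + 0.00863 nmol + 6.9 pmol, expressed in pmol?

In pmol:
  1.87 pmol → 1.87
  0.227 nmol = 0.227 × 10³ pmol = 227
  0.00863 nmol = 0.00863 × 10³ pmol = 8.63
  6.9 pmol → 6.9
Sum: 1.87 + 227 + 8.63 + 6.9 = 244.4

244.4 pmol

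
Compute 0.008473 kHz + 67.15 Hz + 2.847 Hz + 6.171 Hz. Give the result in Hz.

84.641 Hz

In Hz:
  0.008473 kHz = 0.008473e3 Hz = 8.473
  67.15 Hz → 67.15
  2.847 Hz → 2.847
  6.171 Hz → 6.171
Sum: 8.473 + 67.15 + 2.847 + 6.171 = 84.641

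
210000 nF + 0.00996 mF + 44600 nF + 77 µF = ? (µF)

In µF:
  210000 nF = 210000 × 10^-3 µF = 210
  0.00996 mF = 0.00996 × 10^3 µF = 9.96
  44600 nF = 44600 × 10^-3 µF = 44.6
  77 µF → 77
Sum: 210 + 9.96 + 44.6 + 77 = 341.56

341.56 µF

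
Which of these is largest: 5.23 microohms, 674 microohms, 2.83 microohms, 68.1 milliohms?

5.23 microohms = 0.00000523 ohms
674 microohms = 0.000674 ohms
2.83 microohms = 0.00000283 ohms
68.1 milliohms = 0.0681 ohms

68.1 milliohms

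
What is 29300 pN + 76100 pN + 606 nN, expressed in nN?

711.4 nN

In nN:
  29300 pN = 29300 × 10^-3 nN = 29.3
  76100 pN = 76100 × 10^-3 nN = 76.1
  606 nN → 606
Sum: 29.3 + 76.1 + 606 = 711.4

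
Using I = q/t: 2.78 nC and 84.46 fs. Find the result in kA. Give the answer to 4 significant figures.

(2.78e-9) / (84.46e-15) = 0.032915e6 A

32.91 kA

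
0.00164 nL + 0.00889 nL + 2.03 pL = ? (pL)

In pL:
  0.00164 nL = 0.00164 × 10^3 pL = 1.64
  0.00889 nL = 0.00889 × 10^3 pL = 8.89
  2.03 pL → 2.03
Sum: 1.64 + 8.89 + 2.03 = 12.56

12.56 pL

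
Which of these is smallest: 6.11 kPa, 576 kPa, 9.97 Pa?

9.97 Pa

6.11 kPa = 6110 Pa
576 kPa = 576000 Pa
9.97 Pa = 9.97 Pa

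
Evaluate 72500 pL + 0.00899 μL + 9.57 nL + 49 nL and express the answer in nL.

In nL:
  72500 pL = 72500e-3 nL = 72.5
  0.00899 μL = 0.00899e3 nL = 8.99
  9.57 nL → 9.57
  49 nL → 49
Sum: 72.5 + 8.99 + 9.57 + 49 = 140.06

140.06 nL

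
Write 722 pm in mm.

pico = 10^-12, milli = 10^-3; factor is 10^-9.
722 × 10^-9 = 0.000000722

0.000000722 mm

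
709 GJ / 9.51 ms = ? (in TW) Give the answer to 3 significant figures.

(709 × 10^9) / (9.51 × 10^-3) = 74.553 × 10^12 W

74.6 TW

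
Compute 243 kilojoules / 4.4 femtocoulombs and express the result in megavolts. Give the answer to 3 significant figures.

(243 × 10^3) / (4.4 × 10^-15) = 55.227 × 10^18 V

55200000000000 megavolts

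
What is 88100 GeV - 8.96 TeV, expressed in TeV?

In TeV:
  88100 GeV = 88100e-3 TeV = 88.1
  8.96 TeV → 8.96
Difference: 88.1 - 8.96 = 79.14

79.14 TeV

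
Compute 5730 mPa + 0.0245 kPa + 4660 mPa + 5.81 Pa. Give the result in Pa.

In Pa:
  5730 mPa = 5730 × 10⁻³ Pa = 5.73
  0.0245 kPa = 0.0245 × 10³ Pa = 24.5
  4660 mPa = 4660 × 10⁻³ Pa = 4.66
  5.81 Pa → 5.81
Sum: 5.73 + 24.5 + 4.66 + 5.81 = 40.7

40.7 Pa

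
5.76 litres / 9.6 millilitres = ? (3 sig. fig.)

(5.76) / (9.6 × 10^-3) = 0.6 × 10^3

600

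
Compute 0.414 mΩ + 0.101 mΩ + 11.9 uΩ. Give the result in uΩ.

526.9 uΩ

In uΩ:
  0.414 mΩ = 0.414 × 10^3 uΩ = 414
  0.101 mΩ = 0.101 × 10^3 uΩ = 101
  11.9 uΩ → 11.9
Sum: 414 + 101 + 11.9 = 526.9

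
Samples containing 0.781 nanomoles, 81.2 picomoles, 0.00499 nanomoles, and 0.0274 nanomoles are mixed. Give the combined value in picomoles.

894.59 picomoles

In picomoles:
  0.781 nanomoles = 0.781 × 10^3 picomoles = 781
  81.2 picomoles → 81.2
  0.00499 nanomoles = 0.00499 × 10^3 picomoles = 4.99
  0.0274 nanomoles = 0.0274 × 10^3 picomoles = 27.4
Sum: 781 + 81.2 + 4.99 + 27.4 = 894.59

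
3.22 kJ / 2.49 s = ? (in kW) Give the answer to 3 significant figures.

1.29 kW

(3.22 × 10³) / (2.49) = 1.2932 × 10³ W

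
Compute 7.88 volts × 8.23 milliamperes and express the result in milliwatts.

7.88 × 8.23e-3 = 64.8524e-3 W

64.8524 milliwatts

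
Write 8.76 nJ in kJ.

0.00000000000876 kJ

nano = 10^-9, kilo = 10^3; factor is 10^-12.
8.76 × 10^-12 = 0.00000000000876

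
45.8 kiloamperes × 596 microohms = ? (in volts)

27.2968 volts

45.8 × 10^3 × 596 × 10^-6 = 27296.8 × 10^-3 V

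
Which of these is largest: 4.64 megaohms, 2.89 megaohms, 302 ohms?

4.64 megaohms

4.64 megaohms = 4640000 ohms
2.89 megaohms = 2890000 ohms
302 ohms = 302 ohms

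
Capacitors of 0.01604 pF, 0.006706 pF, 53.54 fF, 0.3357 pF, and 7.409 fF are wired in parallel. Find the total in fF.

419.395 fF

In fF:
  0.01604 pF = 0.01604 × 10^3 fF = 16.04
  0.006706 pF = 0.006706 × 10^3 fF = 6.706
  53.54 fF → 53.54
  0.3357 pF = 0.3357 × 10^3 fF = 335.7
  7.409 fF → 7.409
Sum: 16.04 + 6.706 + 53.54 + 335.7 + 7.409 = 419.395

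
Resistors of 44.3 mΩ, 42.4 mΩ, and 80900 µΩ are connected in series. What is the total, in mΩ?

In mΩ:
  44.3 mΩ → 44.3
  42.4 mΩ → 42.4
  80900 µΩ = 80900 × 10^-3 mΩ = 80.9
Sum: 44.3 + 42.4 + 80.9 = 167.6

167.6 mΩ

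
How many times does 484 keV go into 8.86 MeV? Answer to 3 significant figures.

(8.86 × 10⁶) / (484 × 10³) = 0.01831 × 10³

18.3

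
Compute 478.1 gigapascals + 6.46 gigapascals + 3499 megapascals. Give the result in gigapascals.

In gigapascals:
  478.1 gigapascals → 478.1
  6.46 gigapascals → 6.46
  3499 megapascals = 3499 × 10^-3 gigapascals = 3.499
Sum: 478.1 + 6.46 + 3.499 = 488.059

488.059 gigapascals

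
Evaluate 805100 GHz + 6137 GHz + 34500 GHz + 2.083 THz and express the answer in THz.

847.82 THz

In THz:
  805100 GHz = 805100e-3 THz = 805.1
  6137 GHz = 6137e-3 THz = 6.137
  34500 GHz = 34500e-3 THz = 34.5
  2.083 THz → 2.083
Sum: 805.1 + 6.137 + 34.5 + 2.083 = 847.82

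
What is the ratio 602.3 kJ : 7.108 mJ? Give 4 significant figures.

84740000

(602.3 × 10³) / (7.108 × 10⁻³) = 84.736 × 10⁶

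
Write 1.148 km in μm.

kilo = 10^3, micro = 10^-6; factor is 10^9.
1.148 × 10^9 = 1148000000

1148000000 μm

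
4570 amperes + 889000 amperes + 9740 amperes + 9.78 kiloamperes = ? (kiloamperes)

913.09 kiloamperes

In kiloamperes:
  4570 amperes = 4570 × 10⁻³ kiloamperes = 4.57
  889000 amperes = 889000 × 10⁻³ kiloamperes = 889
  9740 amperes = 9740 × 10⁻³ kiloamperes = 9.74
  9.78 kiloamperes → 9.78
Sum: 4.57 + 889 + 9.74 + 9.78 = 913.09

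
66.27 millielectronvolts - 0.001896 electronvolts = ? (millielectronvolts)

64.374 millielectronvolts

In millielectronvolts:
  66.27 millielectronvolts → 66.27
  0.001896 electronvolts = 0.001896 × 10^3 millielectronvolts = 1.896
Difference: 66.27 - 1.896 = 64.374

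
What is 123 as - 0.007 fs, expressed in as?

In as:
  123 as → 123
  0.007 fs = 0.007 × 10³ as = 7
Difference: 123 - 7 = 116

116 as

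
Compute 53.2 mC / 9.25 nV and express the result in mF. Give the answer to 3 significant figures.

5750000000 mF

(53.2e-3) / (9.25e-9) = 5.7514e6 F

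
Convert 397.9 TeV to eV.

tera = 10¹², (no prefix) = 10⁰; factor is 10¹².
397.9 × 10¹² = 397900000000000

397900000000000 eV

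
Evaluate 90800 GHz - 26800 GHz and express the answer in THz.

64 THz

In THz:
  90800 GHz = 90800e-3 THz = 90.8
  26800 GHz = 26800e-3 THz = 26.8
Difference: 90.8 - 26.8 = 64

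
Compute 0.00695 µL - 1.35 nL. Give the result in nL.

In nL:
  0.00695 µL = 0.00695 × 10³ nL = 6.95
  1.35 nL → 1.35
Difference: 6.95 - 1.35 = 5.6

5.6 nL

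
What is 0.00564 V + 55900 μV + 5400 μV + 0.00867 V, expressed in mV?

75.61 mV

In mV:
  0.00564 V = 0.00564e3 mV = 5.64
  55900 μV = 55900e-3 mV = 55.9
  5400 μV = 5400e-3 mV = 5.4
  0.00867 V = 0.00867e3 mV = 8.67
Sum: 5.64 + 55.9 + 5.4 + 8.67 = 75.61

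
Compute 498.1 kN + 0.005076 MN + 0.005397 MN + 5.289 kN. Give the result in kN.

513.862 kN

In kN:
  498.1 kN → 498.1
  0.005076 MN = 0.005076 × 10³ kN = 5.076
  0.005397 MN = 0.005397 × 10³ kN = 5.397
  5.289 kN → 5.289
Sum: 498.1 + 5.076 + 5.397 + 5.289 = 513.862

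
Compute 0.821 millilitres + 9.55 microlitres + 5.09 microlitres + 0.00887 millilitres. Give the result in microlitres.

In microlitres:
  0.821 millilitres = 0.821 × 10³ microlitres = 821
  9.55 microlitres → 9.55
  5.09 microlitres → 5.09
  0.00887 millilitres = 0.00887 × 10³ microlitres = 8.87
Sum: 821 + 9.55 + 5.09 + 8.87 = 844.51

844.51 microlitres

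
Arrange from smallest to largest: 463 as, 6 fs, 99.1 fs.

463 as < 6 fs < 99.1 fs

463 as = 0.000000000000000463 s
6 fs = 0.000000000000006 s
99.1 fs = 0.0000000000000991 s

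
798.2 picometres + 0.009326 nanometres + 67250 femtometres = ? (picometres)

874.776 picometres

In picometres:
  798.2 picometres → 798.2
  0.009326 nanometres = 0.009326 × 10³ picometres = 9.326
  67250 femtometres = 67250 × 10⁻³ picometres = 67.25
Sum: 798.2 + 9.326 + 67.25 = 874.776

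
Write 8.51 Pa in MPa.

(no prefix) = 10^0, mega = 10^6; factor is 10^-6.
8.51 × 10^-6 = 0.00000851

0.00000851 MPa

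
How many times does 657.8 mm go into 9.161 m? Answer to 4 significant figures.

(9.161) / (657.8 × 10^-3) = 0.013927 × 10^3

13.93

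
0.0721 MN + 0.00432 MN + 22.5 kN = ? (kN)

98.92 kN

In kN:
  0.0721 MN = 0.0721 × 10³ kN = 72.1
  0.00432 MN = 0.00432 × 10³ kN = 4.32
  22.5 kN → 22.5
Sum: 72.1 + 4.32 + 22.5 = 98.92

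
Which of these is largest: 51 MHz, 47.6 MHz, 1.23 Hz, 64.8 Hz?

51 MHz = 51000000 Hz
47.6 MHz = 47600000 Hz
1.23 Hz = 1.23 Hz
64.8 Hz = 64.8 Hz

51 MHz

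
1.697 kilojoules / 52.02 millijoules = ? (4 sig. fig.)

(1.697 × 10³) / (52.02 × 10⁻³) = 0.032622 × 10⁶

32620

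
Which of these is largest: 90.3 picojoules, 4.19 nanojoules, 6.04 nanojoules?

6.04 nanojoules

90.3 picojoules = 0.0000000000903 joules
4.19 nanojoules = 0.00000000419 joules
6.04 nanojoules = 0.00000000604 joules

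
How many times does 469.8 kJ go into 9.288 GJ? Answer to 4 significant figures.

(9.288e9) / (469.8e3) = 0.01977e6

19770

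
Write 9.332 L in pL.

(no prefix) = 10^0, pico = 10^-12; factor is 10^12.
9.332 × 10^12 = 9332000000000

9332000000000 pL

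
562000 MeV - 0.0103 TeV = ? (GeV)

551.7 GeV

In GeV:
  562000 MeV = 562000 × 10⁻³ GeV = 562
  0.0103 TeV = 0.0103 × 10³ GeV = 10.3
Difference: 562 - 10.3 = 551.7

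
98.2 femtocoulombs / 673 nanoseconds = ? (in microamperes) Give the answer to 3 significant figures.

0.146 microamperes

(98.2 × 10⁻¹⁵) / (673 × 10⁻⁹) = 0.14591 × 10⁻⁶ A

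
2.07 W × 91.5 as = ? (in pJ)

2.07 × 91.5 × 10⁻¹⁸ = 189.405 × 10⁻¹⁸ J

0.000189405 pJ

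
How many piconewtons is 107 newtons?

(no prefix) = 10⁰, pico = 10⁻¹²; factor is 10¹².
107 × 10¹² = 107000000000000

107000000000000 piconewtons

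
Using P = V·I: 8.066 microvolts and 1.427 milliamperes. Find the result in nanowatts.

8.066 × 10^-6 × 1.427 × 10^-3 = 11.510182 × 10^-9 W

11.510182 nanowatts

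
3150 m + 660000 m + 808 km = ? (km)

1471.15 km

In km:
  3150 m = 3150e-3 km = 3.15
  660000 m = 660000e-3 km = 660
  808 km → 808
Sum: 3.15 + 660 + 808 = 1471.15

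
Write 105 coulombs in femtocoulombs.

(no prefix) = 10⁰, femto = 10⁻¹⁵; factor is 10¹⁵.
105 × 10¹⁵ = 105000000000000000

105000000000000000 femtocoulombs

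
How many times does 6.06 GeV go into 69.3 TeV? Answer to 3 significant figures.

11400

(69.3e12) / (6.06e9) = 11.44e3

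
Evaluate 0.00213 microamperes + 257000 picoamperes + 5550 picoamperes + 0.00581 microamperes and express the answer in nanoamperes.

In nanoamperes:
  0.00213 microamperes = 0.00213 × 10^3 nanoamperes = 2.13
  257000 picoamperes = 257000 × 10^-3 nanoamperes = 257
  5550 picoamperes = 5550 × 10^-3 nanoamperes = 5.55
  0.00581 microamperes = 0.00581 × 10^3 nanoamperes = 5.81
Sum: 2.13 + 257 + 5.55 + 5.81 = 270.49

270.49 nanoamperes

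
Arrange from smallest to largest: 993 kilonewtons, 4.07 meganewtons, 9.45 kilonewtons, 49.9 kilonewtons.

993 kilonewtons = 993000 newtons
4.07 meganewtons = 4070000 newtons
9.45 kilonewtons = 9450 newtons
49.9 kilonewtons = 49900 newtons

9.45 kilonewtons < 49.9 kilonewtons < 993 kilonewtons < 4.07 meganewtons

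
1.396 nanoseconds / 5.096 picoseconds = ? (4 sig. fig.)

(1.396 × 10⁻⁹) / (5.096 × 10⁻¹²) = 0.27394 × 10³

273.9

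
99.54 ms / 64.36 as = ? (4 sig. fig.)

1547000000000000

(99.54e-3) / (64.36e-18) = 1.5466e15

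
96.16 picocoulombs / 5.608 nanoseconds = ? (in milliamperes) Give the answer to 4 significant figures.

(96.16 × 10^-12) / (5.608 × 10^-9) = 17.1469 × 10^-3 A

17.15 milliamperes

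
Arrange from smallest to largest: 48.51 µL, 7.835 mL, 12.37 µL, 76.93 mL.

12.37 µL < 48.51 µL < 7.835 mL < 76.93 mL

48.51 µL = 0.00004851 L
7.835 mL = 0.007835 L
12.37 µL = 0.00001237 L
76.93 mL = 0.07693 L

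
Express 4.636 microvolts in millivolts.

micro = 10⁻⁶, milli = 10⁻³; factor is 10⁻³.
4.636 × 10⁻³ = 0.004636

0.004636 millivolts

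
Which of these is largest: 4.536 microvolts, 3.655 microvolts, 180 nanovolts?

4.536 microvolts = 0.000004536 volts
3.655 microvolts = 0.000003655 volts
180 nanovolts = 0.00000018 volts

4.536 microvolts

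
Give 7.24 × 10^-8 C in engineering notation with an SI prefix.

= 72.4 × 10^-9 C; 10^-9 is nano.

72.4 nC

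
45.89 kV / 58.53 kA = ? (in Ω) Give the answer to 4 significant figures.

0.7840 Ω

(45.89e3) / (58.53e3) = 0.784042 Ω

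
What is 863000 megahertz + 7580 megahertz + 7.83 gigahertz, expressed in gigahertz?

878.41 gigahertz

In gigahertz:
  863000 megahertz = 863000 × 10⁻³ gigahertz = 863
  7580 megahertz = 7580 × 10⁻³ gigahertz = 7.58
  7.83 gigahertz → 7.83
Sum: 863 + 7.58 + 7.83 = 878.41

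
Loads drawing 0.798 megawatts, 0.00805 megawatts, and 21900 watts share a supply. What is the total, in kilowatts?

In kilowatts:
  0.798 megawatts = 0.798e3 kilowatts = 798
  0.00805 megawatts = 0.00805e3 kilowatts = 8.05
  21900 watts = 21900e-3 kilowatts = 21.9
Sum: 798 + 8.05 + 21.9 = 827.95

827.95 kilowatts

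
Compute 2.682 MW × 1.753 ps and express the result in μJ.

2.682 × 10⁶ × 1.753 × 10⁻¹² = 4.701546 × 10⁻⁶ J

4.701546 μJ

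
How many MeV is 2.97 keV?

kilo = 10^3, mega = 10^6; factor is 10^-3.
2.97 × 10^-3 = 0.00297

0.00297 MeV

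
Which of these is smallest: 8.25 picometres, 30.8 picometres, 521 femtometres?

8.25 picometres = 0.00000000000825 metres
30.8 picometres = 0.0000000000308 metres
521 femtometres = 0.000000000000521 metres

521 femtometres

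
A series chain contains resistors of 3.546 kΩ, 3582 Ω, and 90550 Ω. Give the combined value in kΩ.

In kΩ:
  3.546 kΩ → 3.546
  3582 Ω = 3582 × 10^-3 kΩ = 3.582
  90550 Ω = 90550 × 10^-3 kΩ = 90.55
Sum: 3.546 + 3.582 + 90.55 = 97.678

97.678 kΩ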